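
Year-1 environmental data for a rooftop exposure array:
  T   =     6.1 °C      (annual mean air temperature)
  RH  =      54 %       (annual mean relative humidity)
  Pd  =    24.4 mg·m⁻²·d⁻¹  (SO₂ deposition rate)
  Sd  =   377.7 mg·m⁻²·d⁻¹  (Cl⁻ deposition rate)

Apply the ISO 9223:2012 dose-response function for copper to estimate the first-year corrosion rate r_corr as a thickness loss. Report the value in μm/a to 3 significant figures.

copper: f(T) = +0.126·(T−10) [T≤10 °C] = -0.4914
  SO₂ term: 0.0053·24.4^0.26·exp(0.059·54-0.4914) = 0.18
  Sd branch = 0.01025·Sd^0.27·e^(0.036·RH+0.049·T) = 0.4793 μm/a
  sum: 0.18 + 0.4793 → r_corr = 0.6593 μm/a

r_corr = 0.659 μm/a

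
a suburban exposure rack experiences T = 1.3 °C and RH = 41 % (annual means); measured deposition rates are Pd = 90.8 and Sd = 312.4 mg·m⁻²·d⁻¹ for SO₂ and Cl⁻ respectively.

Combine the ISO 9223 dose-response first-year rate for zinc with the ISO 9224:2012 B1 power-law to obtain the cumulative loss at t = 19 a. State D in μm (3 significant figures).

D(19) = 12.7 μm

zinc: T≤10 °C ⇒ hinge +0.038·(1.3−10) = -0.3306
  SO₂ term: 0.0129·90.8^0.44·exp(0.046·41-0.3306) = 0.4443
  Cl⁻ term: 0.0175·312.4^0.57·exp(0.008·41+0.085·1.3) = 0.7169
  sum: 0.4443 + 0.7169 → r_corr = 1.161 μm/a
Power-law: D(19) = r_corr · 19^0.813
  D(19) = 1.161 × 19^0.813 = 1.161 × 10.96 = 12.72 μm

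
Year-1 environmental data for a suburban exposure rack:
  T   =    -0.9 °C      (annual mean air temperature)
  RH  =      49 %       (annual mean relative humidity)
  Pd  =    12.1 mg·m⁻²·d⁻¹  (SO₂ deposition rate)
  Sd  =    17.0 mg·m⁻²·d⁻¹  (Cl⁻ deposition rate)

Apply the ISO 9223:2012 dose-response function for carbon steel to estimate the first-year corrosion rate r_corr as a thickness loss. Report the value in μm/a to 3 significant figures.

carbon steel: temperature factor f = +0.150·(-10.9) = -1.6350
  sulphur-dioxide contribution → 3.362 μm/a
  chloride contribution → 2.871 μm/a
  total first-year rate 6.233 μm/a

r_corr = 6.23 μm/a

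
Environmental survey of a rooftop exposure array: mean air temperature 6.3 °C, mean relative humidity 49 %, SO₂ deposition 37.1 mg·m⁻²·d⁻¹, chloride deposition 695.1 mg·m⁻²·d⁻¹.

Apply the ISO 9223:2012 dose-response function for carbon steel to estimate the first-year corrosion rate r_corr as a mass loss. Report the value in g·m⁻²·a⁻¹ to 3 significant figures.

carbon steel: temperature factor f = +0.150·(-3.7) = -0.5550
  SO₂ term: 1.77·37.1^0.52·exp(0.02·49-0.5550) = 17.73
  Sd branch = 0.102·Sd^0.62·e^(0.033·RH+0.04·T) = 38.23 μm/a
  sum: 17.73 + 38.23 → r_corr = 55.95 μm/a
Convert to mass loss: 55.95 μm/a × 7.85 g/cm³ = 439.2 g·m⁻²·a⁻¹

r_corr = 439 g·m⁻²·a⁻¹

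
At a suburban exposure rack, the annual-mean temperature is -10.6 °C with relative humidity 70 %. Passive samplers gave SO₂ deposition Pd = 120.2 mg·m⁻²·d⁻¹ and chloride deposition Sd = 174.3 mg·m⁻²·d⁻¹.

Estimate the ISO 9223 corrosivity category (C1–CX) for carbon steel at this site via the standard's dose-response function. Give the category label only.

carbon steel: temperature factor f = +0.150·(-20.6) = -3.0900
  SO₂ term: 1.77·120.2^0.52·exp(0.02·70-3.0900) = 3.941
  Sd branch = 0.102·Sd^0.62·e^(0.033·RH+0.04·T) = 16.49 μm/a
  r_corr = 3.941 + 16.49 = 20.43 μm/a
ISO 9223 Table 2 (carbon steel): 1.3 < 20.4 ≤ 25 μm/a ⇒ C2

C2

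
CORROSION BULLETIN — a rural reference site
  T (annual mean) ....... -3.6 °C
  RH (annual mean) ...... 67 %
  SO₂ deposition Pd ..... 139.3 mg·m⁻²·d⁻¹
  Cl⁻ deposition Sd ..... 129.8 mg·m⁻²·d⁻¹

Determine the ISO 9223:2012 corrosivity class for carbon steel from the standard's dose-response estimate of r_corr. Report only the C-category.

carbon steel: temperature factor f = +0.150·(-13.6) = -2.0400
  Pd branch = 1.77·Pd^0.52·e^(0.02·RH+f) = 11.45 μm/a
  Sd branch = 0.102·Sd^0.62·e^(0.033·RH+0.04·T) = 16.46 μm/a
  sum: 11.45 + 16.46 → r_corr = 27.91 μm/a
27.9 μm/a falls in (25, 50] for carbon steel → category C3

C3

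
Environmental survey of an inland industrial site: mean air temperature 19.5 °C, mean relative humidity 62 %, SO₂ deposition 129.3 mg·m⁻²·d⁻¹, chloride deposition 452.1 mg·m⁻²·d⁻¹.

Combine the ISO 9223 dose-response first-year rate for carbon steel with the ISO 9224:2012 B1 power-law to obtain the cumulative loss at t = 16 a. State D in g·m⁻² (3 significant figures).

carbon steel: f(T) = -0.054·(T−10) [T>10 °C] = -0.5130
  Pd branch = 1.77·Pd^0.52·e^(0.02·RH+f) = 45.89 μm/a
  Cl⁻ term: 0.102·452.1^0.62·exp(0.033·62+0.04·19.5) = 76.24
  r_corr = 45.89 + 76.24 = 122.1 μm/a
ISO 9224: D(t) = r_corr · t^b with b = 0.523 (carbon steel, B1)
  D(16) = 122.1 × 16^0.523 = 122.1 × 4.263 = 520.7 μm
  Mass loss = 520.7 μm × 7.85 g/cm³ = 4087 g·m⁻²

D(16) = 4.09e+03 g·m⁻²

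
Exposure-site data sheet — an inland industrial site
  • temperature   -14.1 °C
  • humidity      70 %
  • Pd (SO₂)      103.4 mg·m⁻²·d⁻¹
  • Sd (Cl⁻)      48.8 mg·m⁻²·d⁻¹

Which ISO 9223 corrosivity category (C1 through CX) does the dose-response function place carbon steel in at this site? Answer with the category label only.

C2

carbon steel: f(T) = +0.150·(T−10) [T≤10 °C] = -3.6150
  sulphur-dioxide contribution → 2.156 μm/a
  chloride contribution → 6.512 μm/a
  ⇒ r_corr(carbon steel) = 8.667 μm/a
Category bounds: 1.3…25 μm/a bracket r_corr ⇒ C2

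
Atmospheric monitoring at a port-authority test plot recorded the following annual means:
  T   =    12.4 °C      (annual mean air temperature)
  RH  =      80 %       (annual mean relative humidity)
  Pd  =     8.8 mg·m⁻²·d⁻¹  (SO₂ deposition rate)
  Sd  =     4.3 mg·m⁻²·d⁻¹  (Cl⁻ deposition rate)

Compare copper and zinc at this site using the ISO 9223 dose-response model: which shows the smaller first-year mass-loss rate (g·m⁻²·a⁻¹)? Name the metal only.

copper: T>10 °C ⇒ hinge -0.080·(12.4−10) = -0.1920
  SO₂ term: 0.0053·8.8^0.26·exp(0.059·80-0.1920) = 0.8636
  Sd branch = 0.01025·Sd^0.27·e^(0.036·RH+0.049·T) = 0.4971 μm/a
  sum: 0.8636 + 0.4971 → r_corr = 1.361 μm/a
  mass loss = 1.361 μm/a × 8.96 g/cm³ = 12.19 g·m⁻²·a⁻¹
zinc: temperature factor f = -0.071·(2.4) = -0.1704
  SO₂ term: 0.0129·8.8^0.44·exp(0.046·80-0.1704) = 1.123
  Sd branch = 0.0175·Sd^0.57·e^(0.008·RH+0.085·T) = 0.2187 μm/a
  sum: 1.123 + 0.2187 → r_corr = 1.342 μm/a
  mass loss = 1.342 μm/a × 7.14 g/cm³ = 9.579 g·m⁻²·a⁻¹
Ordering by g·m⁻²·a⁻¹: copper (12.2) > zinc (9.58)

zinc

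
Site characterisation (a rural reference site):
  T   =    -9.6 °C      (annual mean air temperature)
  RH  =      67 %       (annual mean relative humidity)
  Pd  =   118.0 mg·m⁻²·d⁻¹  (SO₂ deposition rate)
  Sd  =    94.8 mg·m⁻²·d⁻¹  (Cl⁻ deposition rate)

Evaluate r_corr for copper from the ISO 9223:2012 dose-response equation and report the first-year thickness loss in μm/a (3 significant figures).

r_corr = 0.325 μm/a

copper: T≤10 °C ⇒ hinge +0.126·(-9.6−10) = -2.4696
  sulphur-dioxide contribution → 0.08076 μm/a
  chloride contribution → 0.2442 μm/a
  total first-year rate 0.3249 μm/a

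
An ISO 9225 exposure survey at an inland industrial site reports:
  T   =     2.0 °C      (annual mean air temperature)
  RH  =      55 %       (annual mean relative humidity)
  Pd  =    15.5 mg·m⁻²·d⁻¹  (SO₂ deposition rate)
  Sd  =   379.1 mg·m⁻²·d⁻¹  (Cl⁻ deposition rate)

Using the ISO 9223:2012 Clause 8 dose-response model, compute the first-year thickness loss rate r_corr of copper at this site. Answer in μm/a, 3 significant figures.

copper: f(T) = +0.126·(T−10) [T≤10 °C] = -1.0080
  sulphur-dioxide contribution → 0.1012 μm/a
  chloride contribution → 0.4069 μm/a
  total first-year rate 0.5081 μm/a

r_corr = 0.508 μm/a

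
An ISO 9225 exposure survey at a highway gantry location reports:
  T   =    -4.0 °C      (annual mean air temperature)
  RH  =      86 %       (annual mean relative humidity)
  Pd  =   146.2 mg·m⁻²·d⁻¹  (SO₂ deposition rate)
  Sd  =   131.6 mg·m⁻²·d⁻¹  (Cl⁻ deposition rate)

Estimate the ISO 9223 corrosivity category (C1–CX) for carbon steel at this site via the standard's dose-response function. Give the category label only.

C3

carbon steel: f(T) = +0.150·(T−10) [T≤10 °C] = -2.1000
  Pd branch = 1.77·Pd^0.52·e^(0.02·RH+f) = 16.17 μm/a
  Cl⁻ term: 0.102·131.6^0.62·exp(0.033·86+0.04·-4.0) = 30.59
  r_corr = 16.17 + 30.59 = 46.76 μm/a
46.8 μm/a falls in (25, 50] for carbon steel → category C3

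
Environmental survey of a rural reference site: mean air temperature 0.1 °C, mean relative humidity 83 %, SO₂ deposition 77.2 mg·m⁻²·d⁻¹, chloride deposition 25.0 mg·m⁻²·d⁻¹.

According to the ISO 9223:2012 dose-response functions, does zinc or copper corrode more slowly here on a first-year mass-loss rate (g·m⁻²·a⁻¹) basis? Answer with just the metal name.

zinc: temperature factor f = +0.038·(-9.9) = -0.3762
  SO₂ term: 0.0129·77.2^0.44·exp(0.046·83-0.3762) = 2.728
  Sd branch = 0.0175·Sd^0.57·e^(0.008·RH+0.085·T) = 0.2147 μm/a
  sum: 2.728 + 0.2147 → r_corr = 2.943 μm/a
  mass loss = 2.943 μm/a × 7.14 g/cm³ = 21.01 g·m⁻²·a⁻¹
copper: temperature factor f = +0.126·(-9.9) = -1.2474
  SO₂ term: 0.0053·77.2^0.26·exp(0.059·83-1.2474) = 0.631
  Sd branch = 0.01025·Sd^0.27·e^(0.036·RH+0.049·T) = 0.4875 μm/a
  sum: 0.631 + 0.4875 → r_corr = 1.119 μm/a
  mass loss = 1.119 μm/a × 8.96 g/cm³ = 10.02 g·m⁻²·a⁻¹
Ordering by g·m⁻²·a⁻¹: zinc (21) > copper (10)

copper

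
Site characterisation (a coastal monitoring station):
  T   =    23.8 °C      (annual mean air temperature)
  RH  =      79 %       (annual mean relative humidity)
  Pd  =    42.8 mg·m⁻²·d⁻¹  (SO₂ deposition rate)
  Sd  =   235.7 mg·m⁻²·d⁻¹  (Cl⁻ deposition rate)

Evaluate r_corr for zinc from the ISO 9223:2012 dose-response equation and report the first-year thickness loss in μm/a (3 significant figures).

r_corr = 6.56 μm/a

zinc: temperature factor f = -0.071·(13.8) = -0.9798
  Pd branch = 0.0129·Pd^0.44·e^(0.046·RH+f) = 0.9575 μm/a
  Sd branch = 0.0175·Sd^0.57·e^(0.008·RH+0.085·T) = 5.602 μm/a
  r_corr = 0.9575 + 5.602 = 6.559 μm/a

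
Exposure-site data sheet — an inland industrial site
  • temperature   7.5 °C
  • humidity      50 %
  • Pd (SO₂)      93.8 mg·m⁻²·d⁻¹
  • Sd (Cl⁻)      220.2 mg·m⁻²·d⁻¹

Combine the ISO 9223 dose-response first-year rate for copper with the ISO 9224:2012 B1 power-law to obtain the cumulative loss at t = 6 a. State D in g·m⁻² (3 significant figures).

D(6) = 18.5 g·m⁻²

copper: T≤10 °C ⇒ hinge +0.126·(7.5−10) = -0.3150
  sulphur-dioxide contribution → 0.2407 μm/a
  chloride contribution → 0.3843 μm/a
  ⇒ r_corr(copper) = 0.6249 μm/a
ISO 9224: D(t) = r_corr · t^b with b = 0.667 (copper, B1)
  D(6) = 0.6249 × 6^0.667 = 0.6249 × 3.304 = 2.065 μm
  Mass loss = 2.065 μm × 8.96 g/cm³ = 18.5 g·m⁻²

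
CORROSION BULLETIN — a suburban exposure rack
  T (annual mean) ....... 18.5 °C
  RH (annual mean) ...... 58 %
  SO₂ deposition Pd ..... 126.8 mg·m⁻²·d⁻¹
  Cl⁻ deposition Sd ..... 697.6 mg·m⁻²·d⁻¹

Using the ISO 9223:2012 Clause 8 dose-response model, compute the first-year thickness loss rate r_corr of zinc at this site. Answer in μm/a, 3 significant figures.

r_corr = 6.46 μm/a

zinc: temperature factor f = -0.071·(8.5) = -0.6035
  Pd branch = 0.0129·Pd^0.44·e^(0.046·RH+f) = 0.8562 μm/a
  Cl⁻ term: 0.0175·697.6^0.57·exp(0.008·58+0.085·18.5) = 5.602
  r_corr = 0.8562 + 5.602 = 6.458 μm/a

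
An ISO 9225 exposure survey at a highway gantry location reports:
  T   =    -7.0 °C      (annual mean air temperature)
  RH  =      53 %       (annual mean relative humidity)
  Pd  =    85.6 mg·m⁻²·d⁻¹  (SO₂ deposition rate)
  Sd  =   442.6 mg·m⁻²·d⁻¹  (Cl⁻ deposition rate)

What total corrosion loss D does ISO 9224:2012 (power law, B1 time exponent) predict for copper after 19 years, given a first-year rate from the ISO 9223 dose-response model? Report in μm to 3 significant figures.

D(19) = 2.13 μm

copper: temperature factor f = +0.126·(-17.0) = -2.1420
  Pd branch = 0.0053·Pd^0.26·e^(0.059·RH+f) = 0.04513 μm/a
  Cl⁻ term: 0.01025·442.6^0.27·exp(0.036·53+0.049·-7.0) = 0.254
  r_corr = 0.04513 + 0.254 = 0.2991 μm/a
Long-term exponent b (ISO 9224 Table 2, B1) = 0.667
  D(19) = 0.2991 × 19^0.667 = 0.2991 × 7.127 = 2.132 μm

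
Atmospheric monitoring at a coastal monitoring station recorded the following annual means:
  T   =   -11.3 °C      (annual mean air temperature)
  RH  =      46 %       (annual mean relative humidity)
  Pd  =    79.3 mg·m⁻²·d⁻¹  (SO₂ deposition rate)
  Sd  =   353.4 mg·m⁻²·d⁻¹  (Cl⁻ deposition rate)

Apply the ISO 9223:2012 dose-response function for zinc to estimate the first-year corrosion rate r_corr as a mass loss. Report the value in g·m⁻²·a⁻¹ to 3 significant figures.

r_corr = 4.29 g·m⁻²·a⁻¹

zinc: temperature factor f = +0.038·(-21.3) = -0.8094
  Pd branch = 0.0129·Pd^0.44·e^(0.046·RH+f) = 0.3264 μm/a
  Sd branch = 0.0175·Sd^0.57·e^(0.008·RH+0.085·T) = 0.2743 μm/a
  sum: 0.3264 + 0.2743 → r_corr = 0.6007 μm/a
Convert to mass loss: 0.6007 μm/a × 7.14 g/cm³ = 4.289 g·m⁻²·a⁻¹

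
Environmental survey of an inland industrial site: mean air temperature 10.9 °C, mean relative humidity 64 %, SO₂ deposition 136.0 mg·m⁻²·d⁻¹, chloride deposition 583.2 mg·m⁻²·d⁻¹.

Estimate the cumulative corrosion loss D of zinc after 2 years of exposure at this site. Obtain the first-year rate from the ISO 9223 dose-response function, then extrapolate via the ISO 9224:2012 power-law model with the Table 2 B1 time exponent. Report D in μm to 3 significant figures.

zinc: T>10 °C ⇒ hinge -0.071·(10.9−10) = -0.0639
  Pd branch = 0.0129·Pd^0.44·e^(0.046·RH+f) = 1.996 μm/a
  Sd branch = 0.0175·Sd^0.57·e^(0.008·RH+0.085·T) = 2.782 μm/a
  sum: 1.996 + 2.782 → r_corr = 4.778 μm/a
ISO 9224: D(t) = r_corr · t^b with b = 0.813 (zinc, B1)
  D(2) = 4.778 × 2^0.813 = 4.778 × 1.757 = 8.393 μm

D(2) = 8.39 μm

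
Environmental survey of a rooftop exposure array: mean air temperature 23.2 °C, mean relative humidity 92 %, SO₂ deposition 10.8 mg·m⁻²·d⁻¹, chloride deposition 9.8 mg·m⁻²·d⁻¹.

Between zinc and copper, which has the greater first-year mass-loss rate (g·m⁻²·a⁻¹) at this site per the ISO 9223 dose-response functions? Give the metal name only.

copper

zinc: T>10 °C ⇒ hinge -0.071·(23.2−10) = -0.9372
  sulphur-dioxide contribution → 0.9913 μm/a
  chloride contribution → 0.9641 μm/a
  ⇒ r_corr(zinc) = 1.955 μm/a
  mass loss = 1.955 μm/a × 7.14 g/cm³ = 13.96 g·m⁻²·a⁻¹
copper: f(T) = -0.080·(T−10) [T>10 °C] = -1.0560
  sulphur-dioxide contribution → 0.7793 μm/a
  chloride contribution → 1.623 μm/a
  ⇒ r_corr(copper) = 2.403 μm/a
  mass loss = 2.403 μm/a × 8.96 g/cm³ = 21.53 g·m⁻²·a⁻¹
Ordering by g·m⁻²·a⁻¹: copper (21.5) > zinc (14)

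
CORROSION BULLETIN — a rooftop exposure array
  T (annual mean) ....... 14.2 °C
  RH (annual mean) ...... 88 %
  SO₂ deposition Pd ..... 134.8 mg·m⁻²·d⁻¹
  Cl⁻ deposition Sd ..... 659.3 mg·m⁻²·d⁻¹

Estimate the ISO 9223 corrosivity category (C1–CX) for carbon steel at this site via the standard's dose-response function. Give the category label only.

carbon steel: f(T) = -0.054·(T−10) [T>10 °C] = -0.2268
  SO₂ term: 1.77·134.8^0.52·exp(0.02·88-0.2268) = 105
  Sd branch = 0.102·Sd^0.62·e^(0.033·RH+0.04·T) = 183.8 μm/a
  sum: 105 + 183.8 → r_corr = 288.8 μm/a
Category bounds: 200…700 μm/a bracket r_corr ⇒ CX

CX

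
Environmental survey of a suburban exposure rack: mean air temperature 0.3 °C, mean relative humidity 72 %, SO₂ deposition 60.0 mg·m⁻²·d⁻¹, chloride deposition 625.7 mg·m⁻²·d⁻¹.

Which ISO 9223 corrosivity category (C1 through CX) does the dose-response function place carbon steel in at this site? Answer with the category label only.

carbon steel: temperature factor f = +0.150·(-9.7) = -1.4550
  SO₂ term: 1.77·60.0^0.52·exp(0.02·72-1.4550) = 14.66
  Cl⁻ term: 0.102·625.7^0.62·exp(0.033·72+0.04·0.3) = 60.18
  sum: 14.66 + 60.18 → r_corr = 74.84 μm/a
74.8 μm/a falls in (50, 80] for carbon steel → category C4

C4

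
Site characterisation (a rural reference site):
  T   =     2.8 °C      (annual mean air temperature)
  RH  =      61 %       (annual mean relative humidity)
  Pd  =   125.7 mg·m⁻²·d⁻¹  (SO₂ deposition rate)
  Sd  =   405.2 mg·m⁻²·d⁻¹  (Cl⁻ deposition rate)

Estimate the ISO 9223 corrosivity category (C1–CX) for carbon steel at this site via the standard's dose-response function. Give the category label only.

C4

carbon steel: f(T) = +0.150·(T−10) [T≤10 °C] = -1.0800
  SO₂ term: 1.77·125.7^0.52·exp(0.02·61-1.0800) = 25.14
  Sd branch = 0.102·Sd^0.62·e^(0.033·RH+0.04·T) = 35.34 μm/a
  sum: 25.14 + 35.34 → r_corr = 60.48 μm/a
ISO 9223 Table 2 (carbon steel): 50 < 60.5 ≤ 80 μm/a ⇒ C4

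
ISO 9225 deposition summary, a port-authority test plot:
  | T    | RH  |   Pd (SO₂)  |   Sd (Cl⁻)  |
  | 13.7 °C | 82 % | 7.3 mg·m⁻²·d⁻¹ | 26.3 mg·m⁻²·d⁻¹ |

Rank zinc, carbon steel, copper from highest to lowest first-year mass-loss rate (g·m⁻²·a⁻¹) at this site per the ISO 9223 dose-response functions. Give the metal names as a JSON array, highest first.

zinc: temperature factor f = -0.071·(3.7) = -0.2627
  sulphur-dioxide contribution → 1.034 μm/a
  chloride contribution → 0.6967 μm/a
  total first-year rate 1.731 μm/a
  mass loss = 1.731 μm/a × 7.14 g/cm³ = 12.36 g·m⁻²·a⁻¹
carbon steel: T>10 °C ⇒ hinge -0.054·(13.7−10) = -0.1998
  sulphur-dioxide contribution → 21.01 μm/a
  chloride contribution → 20.05 μm/a
  ⇒ r_corr(carbon steel) = 41.06 μm/a
  mass loss = 41.06 μm/a × 7.85 g/cm³ = 322.3 g·m⁻²·a⁻¹
copper: f(T) = -0.080·(T−10) [T>10 °C] = -0.2960
  sulphur-dioxide contribution → 0.8343 μm/a
  chloride contribution → 0.9283 μm/a
  total first-year rate 1.763 μm/a
  mass loss = 1.763 μm/a × 8.96 g/cm³ = 15.79 g·m⁻²·a⁻¹
Ordering by g·m⁻²·a⁻¹: carbon steel (322) > copper (15.8) > zinc (12.4)

["carbon steel", "copper", "zinc"]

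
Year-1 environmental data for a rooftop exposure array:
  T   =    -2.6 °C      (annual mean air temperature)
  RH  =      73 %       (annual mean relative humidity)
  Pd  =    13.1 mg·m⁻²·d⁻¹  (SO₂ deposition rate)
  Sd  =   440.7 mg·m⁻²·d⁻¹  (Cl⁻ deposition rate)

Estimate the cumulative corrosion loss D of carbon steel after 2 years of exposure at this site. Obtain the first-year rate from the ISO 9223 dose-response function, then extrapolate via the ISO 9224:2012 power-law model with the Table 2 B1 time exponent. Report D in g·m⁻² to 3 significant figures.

carbon steel: temperature factor f = +0.150·(-12.6) = -1.8900
  Pd branch = 1.77·Pd^0.52·e^(0.02·RH+f) = 4.387 μm/a
  Cl⁻ term: 0.102·440.7^0.62·exp(0.033·73+0.04·-2.6) = 44.57
  sum: 4.387 + 44.57 → r_corr = 48.95 μm/a
Power-law: D(2) = r_corr · 2^0.523
  D(2) = 48.95 × 2^0.523 = 48.95 × 1.437 = 70.35 μm
  Mass loss = 70.35 μm × 7.85 g/cm³ = 552.2 g·m⁻²

D(2) = 552 g·m⁻²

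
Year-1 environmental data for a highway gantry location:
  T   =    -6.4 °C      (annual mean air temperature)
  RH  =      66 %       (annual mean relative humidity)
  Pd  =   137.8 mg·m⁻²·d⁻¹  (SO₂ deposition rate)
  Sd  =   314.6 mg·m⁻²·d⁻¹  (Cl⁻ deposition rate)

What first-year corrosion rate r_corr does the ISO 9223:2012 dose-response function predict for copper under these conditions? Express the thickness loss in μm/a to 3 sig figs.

copper: temperature factor f = +0.126·(-16.4) = -2.0664
  sulphur-dioxide contribution → 0.1186 μm/a
  chloride contribution → 0.3809 μm/a
  ⇒ r_corr(copper) = 0.4995 μm/a

r_corr = 0.500 μm/a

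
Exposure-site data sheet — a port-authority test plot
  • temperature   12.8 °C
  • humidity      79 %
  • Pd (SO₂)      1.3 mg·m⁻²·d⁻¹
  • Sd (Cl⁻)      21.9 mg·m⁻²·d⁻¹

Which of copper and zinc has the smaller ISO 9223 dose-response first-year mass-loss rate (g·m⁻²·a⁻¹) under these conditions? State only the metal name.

zinc

copper: temperature factor f = -0.080·(2.8) = -0.2240
  SO₂ term: 0.0053·1.3^0.26·exp(0.059·79-0.2240) = 0.4796
  Cl⁻ term: 0.01025·21.9^0.27·exp(0.036·79+0.049·12.8) = 0.7589
  sum: 0.4796 + 0.7589 → r_corr = 1.238 μm/a
  mass loss = 1.238 μm/a × 8.96 g/cm³ = 11.1 g·m⁻²·a⁻¹
zinc: temperature factor f = -0.071·(2.8) = -0.1988
  Pd branch = 0.0129·Pd^0.44·e^(0.046·RH+f) = 0.4494 μm/a
  Sd branch = 0.0175·Sd^0.57·e^(0.008·RH+0.085·T) = 0.5676 μm/a
  sum: 0.4494 + 0.5676 → r_corr = 1.017 μm/a
  mass loss = 1.017 μm/a × 7.14 g/cm³ = 7.262 g·m⁻²·a⁻¹
Ordering by g·m⁻²·a⁻¹: copper (11.1) > zinc (7.26)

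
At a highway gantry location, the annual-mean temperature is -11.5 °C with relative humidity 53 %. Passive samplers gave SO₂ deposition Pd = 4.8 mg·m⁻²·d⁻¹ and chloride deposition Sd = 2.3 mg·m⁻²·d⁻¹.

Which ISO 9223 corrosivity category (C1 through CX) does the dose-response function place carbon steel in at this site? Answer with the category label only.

C1

carbon steel: temperature factor f = +0.150·(-21.5) = -3.2250
  SO₂ term: 1.77·4.8^0.52·exp(0.02·53-3.2250) = 0.4592
  Sd branch = 0.102·Sd^0.62·e^(0.033·RH+0.04·T) = 0.6204 μm/a
  sum: 0.4592 + 0.6204 → r_corr = 1.08 μm/a
Category bounds: 0…1.3 μm/a bracket r_corr ⇒ C1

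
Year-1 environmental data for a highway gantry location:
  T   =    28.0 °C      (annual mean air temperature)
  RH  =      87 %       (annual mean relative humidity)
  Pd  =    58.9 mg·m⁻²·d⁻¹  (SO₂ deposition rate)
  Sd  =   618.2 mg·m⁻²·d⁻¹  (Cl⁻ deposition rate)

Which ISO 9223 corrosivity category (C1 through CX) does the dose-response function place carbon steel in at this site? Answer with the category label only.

CX

carbon steel: T>10 °C ⇒ hinge -0.054·(28.0−10) = -0.9720
  SO₂ term: 1.77·58.9^0.52·exp(0.02·87-0.9720) = 31.77
  Cl⁻ term: 0.102·618.2^0.62·exp(0.033·87+0.04·28.0) = 296.7
  sum: 31.77 + 296.7 → r_corr = 328.5 μm/a
ISO 9223 Table 2 (carbon steel): 200 < 329 ≤ 700 μm/a ⇒ CX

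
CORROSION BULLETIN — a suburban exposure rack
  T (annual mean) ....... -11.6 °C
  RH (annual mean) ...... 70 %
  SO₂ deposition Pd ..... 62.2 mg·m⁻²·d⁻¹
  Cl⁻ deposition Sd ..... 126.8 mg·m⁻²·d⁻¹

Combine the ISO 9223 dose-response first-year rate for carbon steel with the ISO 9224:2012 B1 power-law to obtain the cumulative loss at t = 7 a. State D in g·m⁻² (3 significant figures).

D(7) = 335 g·m⁻²

carbon steel: f(T) = +0.150·(T−10) [T≤10 °C] = -3.2400
  Pd branch = 1.77·Pd^0.52·e^(0.02·RH+f) = 2.408 μm/a
  Sd branch = 0.102·Sd^0.62·e^(0.033·RH+0.04·T) = 13.01 μm/a
  sum: 2.408 + 13.01 → r_corr = 15.42 μm/a
Power-law: D(7) = r_corr · 7^0.523
  D(7) = 15.42 × 7^0.523 = 15.42 × 2.767 = 42.66 μm
  Mass loss = 42.66 μm × 7.85 g/cm³ = 334.9 g·m⁻²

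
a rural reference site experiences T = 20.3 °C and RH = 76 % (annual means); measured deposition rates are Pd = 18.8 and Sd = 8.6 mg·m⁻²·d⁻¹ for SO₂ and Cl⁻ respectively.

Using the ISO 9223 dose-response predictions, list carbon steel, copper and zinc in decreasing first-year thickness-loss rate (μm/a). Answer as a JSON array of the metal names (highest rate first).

["carbon steel", "zinc", "copper"]

carbon steel: T>10 °C ⇒ hinge -0.054·(20.3−10) = -0.5562
  SO₂ term: 1.77·18.8^0.52·exp(0.02·76-0.5562) = 21.34
  Cl⁻ term: 0.102·8.6^0.62·exp(0.033·76+0.04·20.3) = 10.71
  sum: 21.34 + 10.71 → r_corr = 32.05 μm/a
copper: f(T) = -0.080·(T−10) [T>10 °C] = -0.8240
  Pd branch = 0.0053·Pd^0.26·e^(0.059·RH+f) = 0.4416 μm/a
  Sd branch = 0.01025·Sd^0.27·e^(0.036·RH+0.049·T) = 0.7643 μm/a
  sum: 0.4416 + 0.7643 → r_corr = 1.206 μm/a
zinc: temperature factor f = -0.071·(10.3) = -0.7313
  SO₂ term: 0.0129·18.8^0.44·exp(0.046·76-0.7313) = 0.7446
  Sd branch = 0.0175·Sd^0.57·e^(0.008·RH+0.085·T) = 0.6154 μm/a
  sum: 0.7446 + 0.6154 → r_corr = 1.36 μm/a
Ordering by μm/a: carbon steel (32) > zinc (1.36) > copper (1.21)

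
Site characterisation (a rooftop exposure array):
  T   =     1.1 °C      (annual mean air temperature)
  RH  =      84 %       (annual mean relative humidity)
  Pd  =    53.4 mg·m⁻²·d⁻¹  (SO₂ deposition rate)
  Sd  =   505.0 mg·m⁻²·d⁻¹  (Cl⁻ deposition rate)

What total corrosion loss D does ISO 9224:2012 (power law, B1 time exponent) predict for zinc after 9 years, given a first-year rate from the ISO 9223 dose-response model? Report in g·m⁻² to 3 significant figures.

D(9) = 163 g·m⁻²

zinc: f(T) = +0.038·(T−10) [T≤10 °C] = -0.3382
  sulphur-dioxide contribution → 2.523 μm/a
  chloride contribution → 1.307 μm/a
  ⇒ r_corr(zinc) = 3.83 μm/a
Long-term exponent b (ISO 9224 Table 2, B1) = 0.813
  D(9) = 3.83 × 9^0.813 = 3.83 × 5.968 = 22.86 μm
  Mass loss = 22.86 μm × 7.14 g/cm³ = 163.2 g·m⁻²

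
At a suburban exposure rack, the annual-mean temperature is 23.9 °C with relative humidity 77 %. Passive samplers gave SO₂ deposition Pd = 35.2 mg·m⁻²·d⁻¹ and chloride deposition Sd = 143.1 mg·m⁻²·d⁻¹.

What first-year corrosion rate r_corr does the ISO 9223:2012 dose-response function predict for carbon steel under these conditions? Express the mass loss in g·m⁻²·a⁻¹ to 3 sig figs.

carbon steel: T>10 °C ⇒ hinge -0.054·(23.9−10) = -0.7506
  SO₂ term: 1.77·35.2^0.52·exp(0.02·77-0.7506) = 24.83
  Cl⁻ term: 0.102·143.1^0.62·exp(0.033·77+0.04·23.9) = 73.08
  r_corr = 24.83 + 73.08 = 97.92 μm/a
Convert to mass loss: 97.92 μm/a × 7.85 g/cm³ = 768.6 g·m⁻²·a⁻¹

r_corr = 769 g·m⁻²·a⁻¹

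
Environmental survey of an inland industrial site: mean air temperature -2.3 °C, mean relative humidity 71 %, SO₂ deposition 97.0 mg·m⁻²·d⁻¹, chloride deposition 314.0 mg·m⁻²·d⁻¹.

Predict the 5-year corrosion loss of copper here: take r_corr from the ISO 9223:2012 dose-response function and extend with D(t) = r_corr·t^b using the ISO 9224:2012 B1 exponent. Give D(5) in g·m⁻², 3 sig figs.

copper: T≤10 °C ⇒ hinge +0.126·(-2.3−10) = -1.5498
  Pd branch = 0.0053·Pd^0.26·e^(0.059·RH+f) = 0.2438 μm/a
  Cl⁻ term: 0.01025·314.0^0.27·exp(0.036·71+0.049·-2.3) = 0.5572
  r_corr = 0.2438 + 0.5572 = 0.801 μm/a
Long-term exponent b (ISO 9224 Table 2, B1) = 0.667
  D(5) = 0.801 × 5^0.667 = 0.801 × 2.926 = 2.343 μm
  Mass loss = 2.343 μm × 8.96 g/cm³ = 21 g·m⁻²

D(5) = 21.0 g·m⁻²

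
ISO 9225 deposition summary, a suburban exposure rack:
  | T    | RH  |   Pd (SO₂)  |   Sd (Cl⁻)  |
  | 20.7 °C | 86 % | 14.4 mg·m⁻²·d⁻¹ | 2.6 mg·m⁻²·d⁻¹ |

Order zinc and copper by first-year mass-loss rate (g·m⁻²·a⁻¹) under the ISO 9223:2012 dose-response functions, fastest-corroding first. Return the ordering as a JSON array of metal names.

["copper", "zinc"]

zinc: temperature factor f = -0.071·(10.7) = -0.7597
  sulphur-dioxide contribution → 1.02 μm/a
  chloride contribution → 0.3487 μm/a
  ⇒ r_corr(zinc) = 1.368 μm/a
  mass loss = 1.368 μm/a × 7.14 g/cm³ = 9.77 g·m⁻²·a⁻¹
copper: f(T) = -0.080·(T−10) [T>10 °C] = -0.8560
  sulphur-dioxide contribution → 0.72 μm/a
  chloride contribution → 0.8088 μm/a
  total first-year rate 1.529 μm/a
  mass loss = 1.529 μm/a × 8.96 g/cm³ = 13.7 g·m⁻²·a⁻¹
Ordering by g·m⁻²·a⁻¹: copper (13.7) > zinc (9.77)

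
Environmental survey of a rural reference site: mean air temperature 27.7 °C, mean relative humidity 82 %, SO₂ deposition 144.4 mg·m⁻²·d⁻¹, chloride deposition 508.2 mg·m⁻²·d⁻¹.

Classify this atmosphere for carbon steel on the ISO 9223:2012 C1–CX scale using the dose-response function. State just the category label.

CX

carbon steel: T>10 °C ⇒ hinge -0.054·(27.7−10) = -0.9558
  SO₂ term: 1.77·144.4^0.52·exp(0.02·82-0.9558) = 46.57
  Sd branch = 0.102·Sd^0.62·e^(0.033·RH+0.04·T) = 220.2 μm/a
  sum: 46.57 + 220.2 → r_corr = 266.7 μm/a
267 μm/a falls in (200, 700] for carbon steel → category CX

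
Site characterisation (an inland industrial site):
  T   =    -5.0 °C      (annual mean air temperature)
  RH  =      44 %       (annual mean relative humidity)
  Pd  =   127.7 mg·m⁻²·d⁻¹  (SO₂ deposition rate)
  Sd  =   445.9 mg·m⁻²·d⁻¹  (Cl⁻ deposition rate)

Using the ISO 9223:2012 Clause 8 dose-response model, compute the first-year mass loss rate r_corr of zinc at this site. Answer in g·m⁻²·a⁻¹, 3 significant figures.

zinc: T≤10 °C ⇒ hinge +0.038·(-5.0−10) = -0.5700
  SO₂ term: 0.0129·127.7^0.44·exp(0.046·44-0.5700) = 0.4664
  Cl⁻ term: 0.0175·445.9^0.57·exp(0.008·44+0.085·-5.0) = 0.5265
  r_corr = 0.4664 + 0.5265 = 0.9929 μm/a
Convert to mass loss: 0.9929 μm/a × 7.14 g/cm³ = 7.089 g·m⁻²·a⁻¹

r_corr = 7.09 g·m⁻²·a⁻¹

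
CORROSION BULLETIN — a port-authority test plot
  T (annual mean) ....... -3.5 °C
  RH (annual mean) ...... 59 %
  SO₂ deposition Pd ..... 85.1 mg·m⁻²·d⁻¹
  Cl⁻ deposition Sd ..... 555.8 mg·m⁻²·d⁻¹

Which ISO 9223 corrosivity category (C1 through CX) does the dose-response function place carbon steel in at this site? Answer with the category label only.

C3

carbon steel: T≤10 °C ⇒ hinge +0.150·(-3.5−10) = -2.0250
  sulphur-dioxide contribution → 7.666 μm/a
  chloride contribution → 31.28 μm/a
  total first-year rate 38.94 μm/a
Category bounds: 25…50 μm/a bracket r_corr ⇒ C3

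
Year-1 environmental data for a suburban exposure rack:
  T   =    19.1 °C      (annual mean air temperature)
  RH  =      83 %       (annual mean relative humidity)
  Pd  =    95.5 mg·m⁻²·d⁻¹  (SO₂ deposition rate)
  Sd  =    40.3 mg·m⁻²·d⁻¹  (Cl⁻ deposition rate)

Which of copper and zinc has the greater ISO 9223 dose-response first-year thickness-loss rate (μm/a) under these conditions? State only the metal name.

copper: f(T) = -0.080·(T−10) [T>10 °C] = -0.7280
  SO₂ term: 0.0053·95.5^0.26·exp(0.059·83-0.7280) = 1.121
  Sd branch = 0.01025·Sd^0.27·e^(0.036·RH+0.049·T) = 1.407 μm/a
  sum: 1.121 + 1.407 → r_corr = 2.528 μm/a
zinc: temperature factor f = -0.071·(9.1) = -0.6461
  SO₂ term: 0.0129·95.5^0.44·exp(0.046·83-0.6461) = 2.287
  Cl⁻ term: 0.0175·40.3^0.57·exp(0.008·83+0.085·19.1) = 1.417
  r_corr = 2.287 + 1.417 = 3.705 μm/a
Ordering by μm/a: zinc (3.7) > copper (2.53)

zinc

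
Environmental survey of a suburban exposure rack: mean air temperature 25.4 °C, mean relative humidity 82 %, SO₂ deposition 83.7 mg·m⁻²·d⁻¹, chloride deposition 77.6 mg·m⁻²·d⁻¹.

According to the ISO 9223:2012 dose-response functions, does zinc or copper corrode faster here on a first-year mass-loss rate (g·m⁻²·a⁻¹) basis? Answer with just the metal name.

zinc

zinc: temperature factor f = -0.071·(15.4) = -1.0934
  SO₂ term: 0.0129·83.7^0.44·exp(0.046·82-1.0934) = 1.318
  Cl⁻ term: 0.0175·77.6^0.57·exp(0.008·82+0.085·25.4) = 3.49
  sum: 1.318 + 3.49 → r_corr = 4.808 μm/a
  mass loss = 4.808 μm/a × 7.14 g/cm³ = 34.33 g·m⁻²·a⁻¹
copper: f(T) = -0.080·(T−10) [T>10 °C] = -1.2320
  SO₂ term: 0.0053·83.7^0.26·exp(0.059·82-1.2320) = 0.617
  Cl⁻ term: 0.01025·77.6^0.27·exp(0.036·82+0.049·25.4) = 2.206
  r_corr = 0.617 + 2.206 = 2.823 μm/a
  mass loss = 2.823 μm/a × 8.96 g/cm³ = 25.29 g·m⁻²·a⁻¹
Ordering by g·m⁻²·a⁻¹: zinc (34.3) > copper (25.3)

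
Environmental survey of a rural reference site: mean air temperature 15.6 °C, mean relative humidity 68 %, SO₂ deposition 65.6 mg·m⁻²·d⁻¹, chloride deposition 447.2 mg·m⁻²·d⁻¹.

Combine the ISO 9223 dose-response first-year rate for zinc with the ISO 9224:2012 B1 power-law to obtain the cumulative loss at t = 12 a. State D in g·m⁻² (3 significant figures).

zinc: temperature factor f = -0.071·(5.6) = -0.3976
  sulphur-dioxide contribution → 1.247 μm/a
  chloride contribution → 3.681 μm/a
  ⇒ r_corr(zinc) = 4.928 μm/a
ISO 9224: D(t) = r_corr · t^b with b = 0.813 (zinc, B1)
  D(12) = 4.928 × 12^0.813 = 4.928 × 7.54 = 37.16 μm
  Mass loss = 37.16 μm × 7.14 g/cm³ = 265.3 g·m⁻²

D(12) = 265 g·m⁻²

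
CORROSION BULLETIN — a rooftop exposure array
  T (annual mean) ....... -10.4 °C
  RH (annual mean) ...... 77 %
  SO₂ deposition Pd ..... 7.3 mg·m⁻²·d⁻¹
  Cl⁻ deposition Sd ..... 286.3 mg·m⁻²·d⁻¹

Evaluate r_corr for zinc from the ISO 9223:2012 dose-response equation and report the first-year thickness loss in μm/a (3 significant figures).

zinc: T≤10 °C ⇒ hinge +0.038·(-10.4−10) = -0.7752
  sulphur-dioxide contribution → 0.4921 μm/a
  chloride contribution → 0.3365 μm/a
  total first-year rate 0.8286 μm/a

r_corr = 0.829 μm/a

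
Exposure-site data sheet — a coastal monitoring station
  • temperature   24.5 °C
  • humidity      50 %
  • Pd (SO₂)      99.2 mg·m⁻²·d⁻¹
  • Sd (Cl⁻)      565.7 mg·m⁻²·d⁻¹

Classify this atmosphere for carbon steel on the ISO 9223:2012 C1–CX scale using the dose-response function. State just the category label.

C5

carbon steel: temperature factor f = -0.054·(14.5) = -0.7830
  Pd branch = 1.77·Pd^0.52·e^(0.02·RH+f) = 24.01 μm/a
  Sd branch = 0.102·Sd^0.62·e^(0.033·RH+0.04·T) = 72.01 μm/a
  r_corr = 24.01 + 72.01 = 96.02 μm/a
96 μm/a falls in (80, 200] for carbon steel → category C5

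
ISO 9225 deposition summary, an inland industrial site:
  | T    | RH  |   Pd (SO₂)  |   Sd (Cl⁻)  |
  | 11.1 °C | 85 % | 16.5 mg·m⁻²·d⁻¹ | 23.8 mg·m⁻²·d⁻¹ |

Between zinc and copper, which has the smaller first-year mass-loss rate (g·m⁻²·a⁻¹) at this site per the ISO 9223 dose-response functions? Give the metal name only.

zinc: f(T) = -0.071·(T−10) [T>10 °C] = -0.0781
  SO₂ term: 0.0129·16.5^0.44·exp(0.046·85-0.0781) = 2.044
  Cl⁻ term: 0.0175·23.8^0.57·exp(0.008·85+0.085·11.1) = 0.5405
  sum: 2.044 + 0.5405 → r_corr = 2.584 μm/a
  mass loss = 2.584 μm/a × 7.14 g/cm³ = 18.45 g·m⁻²·a⁻¹
copper: T>10 °C ⇒ hinge -0.080·(11.1−10) = -0.0880
  Pd branch = 0.0053·Pd^0.26·e^(0.059·RH+f) = 1.516 μm/a
  Sd branch = 0.01025·Sd^0.27·e^(0.036·RH+0.049·T) = 0.8862 μm/a
  r_corr = 1.516 + 0.8862 = 2.402 μm/a
  mass loss = 2.402 μm/a × 8.96 g/cm³ = 21.52 g·m⁻²·a⁻¹
Ordering by g·m⁻²·a⁻¹: copper (21.5) > zinc (18.5)

zinc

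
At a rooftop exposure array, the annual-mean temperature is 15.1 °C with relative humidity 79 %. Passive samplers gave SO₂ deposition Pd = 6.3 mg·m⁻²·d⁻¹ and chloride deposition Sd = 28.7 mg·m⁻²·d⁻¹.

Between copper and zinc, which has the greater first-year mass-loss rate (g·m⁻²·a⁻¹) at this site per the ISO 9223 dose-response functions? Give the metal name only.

copper: f(T) = -0.080·(T−10) [T>10 °C] = -0.4080
  sulphur-dioxide contribution → 0.6014 μm/a
  chloride contribution → 0.9137 μm/a
  total first-year rate 1.515 μm/a
  mass loss = 1.515 μm/a × 8.96 g/cm³ = 13.58 g·m⁻²·a⁻¹
zinc: T>10 °C ⇒ hinge -0.071·(15.1−10) = -0.3621
  sulphur-dioxide contribution → 0.7643 μm/a
  chloride contribution → 0.8052 μm/a
  ⇒ r_corr(zinc) = 1.57 μm/a
  mass loss = 1.57 μm/a × 7.14 g/cm³ = 11.21 g·m⁻²·a⁻¹
Ordering by g·m⁻²·a⁻¹: copper (13.6) > zinc (11.2)

copper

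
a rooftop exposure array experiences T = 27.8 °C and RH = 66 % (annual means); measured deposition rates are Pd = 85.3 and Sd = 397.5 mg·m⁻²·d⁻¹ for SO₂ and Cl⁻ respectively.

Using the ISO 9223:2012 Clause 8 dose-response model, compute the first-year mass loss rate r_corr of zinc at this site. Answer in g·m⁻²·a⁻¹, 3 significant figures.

zinc: T>10 °C ⇒ hinge -0.071·(27.8−10) = -1.2638
  SO₂ term: 0.0129·85.3^0.44·exp(0.046·66-1.2638) = 0.5369
  Cl⁻ term: 0.0175·397.5^0.57·exp(0.008·66+0.085·27.8) = 9.554
  r_corr = 0.5369 + 9.554 = 10.09 μm/a
Convert to mass loss: 10.09 μm/a × 7.14 g/cm³ = 72.05 g·m⁻²·a⁻¹

r_corr = 72.1 g·m⁻²·a⁻¹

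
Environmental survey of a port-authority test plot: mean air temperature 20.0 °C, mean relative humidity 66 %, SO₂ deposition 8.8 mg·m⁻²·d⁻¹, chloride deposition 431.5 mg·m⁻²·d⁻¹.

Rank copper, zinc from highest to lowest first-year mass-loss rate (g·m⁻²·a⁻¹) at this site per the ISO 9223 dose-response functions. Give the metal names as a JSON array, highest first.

["zinc", "copper"]

copper: temperature factor f = -0.080·(10.0) = -0.8000
  sulphur-dioxide contribution → 0.2058 μm/a
  chloride contribution → 1.512 μm/a
  ⇒ r_corr(copper) = 1.718 μm/a
  mass loss = 1.718 μm/a × 8.96 g/cm³ = 15.4 g·m⁻²·a⁻¹
zinc: T>10 °C ⇒ hinge -0.071·(20.0−10) = -0.7100
  sulphur-dioxide contribution → 0.3438 μm/a
  chloride contribution → 5.159 μm/a
  ⇒ r_corr(zinc) = 5.503 μm/a
  mass loss = 5.503 μm/a × 7.14 g/cm³ = 39.29 g·m⁻²·a⁻¹
Ordering by g·m⁻²·a⁻¹: zinc (39.3) > copper (15.4)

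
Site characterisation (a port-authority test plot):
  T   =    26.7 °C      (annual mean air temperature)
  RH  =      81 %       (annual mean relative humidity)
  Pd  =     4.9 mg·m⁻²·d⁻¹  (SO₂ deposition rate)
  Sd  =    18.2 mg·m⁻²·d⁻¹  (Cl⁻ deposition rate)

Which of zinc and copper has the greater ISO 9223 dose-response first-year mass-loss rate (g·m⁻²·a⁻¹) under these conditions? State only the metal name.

copper

zinc: f(T) = -0.071·(T−10) [T>10 °C] = -1.1857
  Pd branch = 0.0129·Pd^0.44·e^(0.046·RH+f) = 0.3292 μm/a
  Cl⁻ term: 0.0175·18.2^0.57·exp(0.008·81+0.085·26.7) = 1.692
  sum: 0.3292 + 1.692 → r_corr = 2.021 μm/a
  mass loss = 2.021 μm/a × 7.14 g/cm³ = 14.43 g·m⁻²·a⁻¹
copper: f(T) = -0.080·(T−10) [T>10 °C] = -1.3360
  SO₂ term: 0.0053·4.9^0.26·exp(0.059·81-1.3360) = 0.2506
  Sd branch = 0.01025·Sd^0.27·e^(0.036·RH+0.049·T) = 1.533 μm/a
  sum: 0.2506 + 1.533 → r_corr = 1.784 μm/a
  mass loss = 1.784 μm/a × 8.96 g/cm³ = 15.98 g·m⁻²·a⁻¹
Ordering by g·m⁻²·a⁻¹: copper (16) > zinc (14.4)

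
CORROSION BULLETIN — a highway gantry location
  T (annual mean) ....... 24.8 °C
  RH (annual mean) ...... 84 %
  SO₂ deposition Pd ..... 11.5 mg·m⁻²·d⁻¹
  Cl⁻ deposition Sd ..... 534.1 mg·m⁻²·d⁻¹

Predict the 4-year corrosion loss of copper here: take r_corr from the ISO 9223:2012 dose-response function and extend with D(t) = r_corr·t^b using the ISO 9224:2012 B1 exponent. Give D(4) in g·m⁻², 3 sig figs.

copper: f(T) = -0.080·(T−10) [T>10 °C] = -1.1840
  Pd branch = 0.0053·Pd^0.26·e^(0.059·RH+f) = 0.4347 μm/a
  Sd branch = 0.01025·Sd^0.27·e^(0.036·RH+0.049·T) = 3.875 μm/a
  sum: 0.4347 + 3.875 → r_corr = 4.309 μm/a
Power-law: D(4) = r_corr · 4^0.667
  D(4) = 4.309 × 4^0.667 = 4.309 × 2.521 = 10.86 μm
  Mass loss = 10.86 μm × 8.96 g/cm³ = 97.34 g·m⁻²

D(4) = 97.3 g·m⁻²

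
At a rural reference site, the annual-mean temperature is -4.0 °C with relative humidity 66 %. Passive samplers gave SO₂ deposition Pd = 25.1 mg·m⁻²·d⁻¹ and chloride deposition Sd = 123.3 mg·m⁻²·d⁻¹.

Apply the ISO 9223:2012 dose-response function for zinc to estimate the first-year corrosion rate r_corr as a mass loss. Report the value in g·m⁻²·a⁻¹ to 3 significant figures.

zinc: temperature factor f = +0.038·(-14.0) = -0.5320
  SO₂ term: 0.0129·25.1^0.44·exp(0.046·66-0.5320) = 0.6515
  Sd branch = 0.0175·Sd^0.57·e^(0.008·RH+0.085·T) = 0.3285 μm/a
  sum: 0.6515 + 0.3285 → r_corr = 0.98 μm/a
Convert to mass loss: 0.98 μm/a × 7.14 g/cm³ = 6.997 g·m⁻²·a⁻¹

r_corr = 7.00 g·m⁻²·a⁻¹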